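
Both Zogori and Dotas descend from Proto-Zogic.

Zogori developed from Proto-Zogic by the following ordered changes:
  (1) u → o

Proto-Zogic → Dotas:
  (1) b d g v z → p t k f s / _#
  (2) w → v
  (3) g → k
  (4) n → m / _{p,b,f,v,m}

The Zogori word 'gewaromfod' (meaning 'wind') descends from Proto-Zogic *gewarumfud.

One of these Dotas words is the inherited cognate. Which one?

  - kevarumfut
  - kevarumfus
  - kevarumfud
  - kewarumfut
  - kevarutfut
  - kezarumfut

kevarumfut

Dotas: start from *gewarumfud.
  rule 1 (final devoicing): gewarumfud → gewarumfut
  rule 2 (unconditioned shift): gewarumfut → gevarumfut
  rule 3 (unconditioned shift): gevarumfut → kevarumfut
  rule 4: no change — kevarumfut
  ⇒ Dotas kevarumfut
The other candidates each miss or misapply at least one Dotas change.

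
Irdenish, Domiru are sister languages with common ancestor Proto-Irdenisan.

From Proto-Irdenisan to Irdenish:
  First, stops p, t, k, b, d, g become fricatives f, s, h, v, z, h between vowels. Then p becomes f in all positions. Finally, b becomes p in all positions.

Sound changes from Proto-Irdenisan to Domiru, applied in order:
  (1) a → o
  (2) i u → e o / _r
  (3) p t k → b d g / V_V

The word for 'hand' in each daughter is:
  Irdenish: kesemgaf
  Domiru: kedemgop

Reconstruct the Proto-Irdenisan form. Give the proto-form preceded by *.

*ketemgap

Position 8: Irdenish has f, Domiru has p. Domiru preserves p here (none of its changes turn any other segment into p), so the proto-segment is *p.
Position 7: Irdenish has a, Domiru has o. Irdenish preserves a here (none of its changes turn any other segment into a), so the proto-segment is *a.
This points to *ketemgap. Verify forward in each daughter:
Irdenish: *ketemgap > kesemgap > kesemgaf  (by intervocalic lenition, unconditioned shift)
Domiru: *ketemgap > ketemgop > kedemgop  (by vowel merger, intervocalic voicing)
No other proto-form is consistent with every reflex, so the reconstruction is *ketemgap.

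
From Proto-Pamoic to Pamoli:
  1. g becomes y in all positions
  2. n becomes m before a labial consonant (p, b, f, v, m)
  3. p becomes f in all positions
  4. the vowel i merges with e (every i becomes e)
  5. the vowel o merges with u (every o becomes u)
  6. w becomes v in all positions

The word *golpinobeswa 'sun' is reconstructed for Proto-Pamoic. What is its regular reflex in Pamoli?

yulfenubesva

Pamoli: start from *golpinobeswa.
  rule 1 (unconditioned shift): golpinobeswa → yolpinobeswa
  rule 2: no change — yolpinobeswa
  rule 3 (unconditioned shift): yolpinobeswa → yolfinobeswa
  rule 4 (vowel merger): yolfinobeswa → yolfenobeswa
  rule 5 (vowel merger): yolfenobeswa → yulfenubeswa
  rule 6 (unconditioned shift): yulfenubeswa → yulfenubesva
  ⇒ Pamoli yulfenubesva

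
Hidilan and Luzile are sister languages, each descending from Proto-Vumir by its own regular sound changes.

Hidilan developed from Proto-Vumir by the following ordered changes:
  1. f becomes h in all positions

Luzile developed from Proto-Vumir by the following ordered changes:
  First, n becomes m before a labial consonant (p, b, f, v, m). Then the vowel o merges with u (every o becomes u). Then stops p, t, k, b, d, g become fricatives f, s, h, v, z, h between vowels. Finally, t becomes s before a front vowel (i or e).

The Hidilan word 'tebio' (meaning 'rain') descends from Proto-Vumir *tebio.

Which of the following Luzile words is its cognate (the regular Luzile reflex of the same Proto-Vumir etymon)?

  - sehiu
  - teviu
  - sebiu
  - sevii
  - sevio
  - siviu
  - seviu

seviu

Luzile: start from *tebio.
  rule 1: no change — tebio
  rule 2 (vowel merger): tebio → tebiu
  rule 3 (intervocalic lenition): tebiu → teviu
  rule 4 (palatalisation): teviu → seviu
  ⇒ Luzile seviu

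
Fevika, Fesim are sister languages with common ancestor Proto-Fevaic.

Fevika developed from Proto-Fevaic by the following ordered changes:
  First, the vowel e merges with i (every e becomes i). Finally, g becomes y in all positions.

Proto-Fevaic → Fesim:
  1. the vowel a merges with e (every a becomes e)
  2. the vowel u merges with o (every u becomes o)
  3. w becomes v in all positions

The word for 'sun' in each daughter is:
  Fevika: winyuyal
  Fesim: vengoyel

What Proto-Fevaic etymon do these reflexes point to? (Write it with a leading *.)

*wenguyal

Position 5: Fevika has u, Fesim has o. Fevika preserves u here (none of its changes turn any other segment into u), so the proto-segment is *u.
Position 4: Fevika has y, Fesim has g. Fesim preserves g here (none of its changes turn any other segment into g), so the proto-segment is *g.
Position 1: Fevika has w, Fesim has v. Fevika preserves w here (none of its changes turn any other segment into w), so the proto-segment is *w.
This points to *wenguyal. Verify forward in each daughter:
Fevika: *wenguyal > winguyal > winyuyal  (by vowel merger, unconditioned shift)
Fesim: start from *wenguyal.
  rule 1 (vowel merger): wenguyal → wenguyel
  rule 2 (vowel merger): wenguyel → wengoyel
  rule 3 (unconditioned shift): wengoyel → vengoyel
  ⇒ Fesim vengoyel
Only *wenguyal yields all of Fevika winyuyal, Fesim vengoyel.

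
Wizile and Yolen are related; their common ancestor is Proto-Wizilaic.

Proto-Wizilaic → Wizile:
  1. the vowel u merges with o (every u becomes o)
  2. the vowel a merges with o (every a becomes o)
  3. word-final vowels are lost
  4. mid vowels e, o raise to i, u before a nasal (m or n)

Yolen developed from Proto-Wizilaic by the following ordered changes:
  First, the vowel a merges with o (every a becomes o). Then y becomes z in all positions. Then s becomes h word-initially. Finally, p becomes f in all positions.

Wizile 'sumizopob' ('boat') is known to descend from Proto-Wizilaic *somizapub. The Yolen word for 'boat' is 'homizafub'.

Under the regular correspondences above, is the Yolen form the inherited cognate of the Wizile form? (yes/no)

Derive the expected Yolen reflex of *somizapub:
Yolen: start from *somizapub.
  rule 1 (vowel merger): somizapub → somizopub
  rule 2: no change — somizopub
  rule 3 (debuccalisation): somizopub → homizopub
  rule 4 (unconditioned shift): homizopub → homizofub
  ⇒ Yolen homizofub
The regular Yolen reflex would be 'homizofub', but the attested form is 'homizafub'. The correspondence is irregular, so they are not cognates (the Yolen form has a different source).

no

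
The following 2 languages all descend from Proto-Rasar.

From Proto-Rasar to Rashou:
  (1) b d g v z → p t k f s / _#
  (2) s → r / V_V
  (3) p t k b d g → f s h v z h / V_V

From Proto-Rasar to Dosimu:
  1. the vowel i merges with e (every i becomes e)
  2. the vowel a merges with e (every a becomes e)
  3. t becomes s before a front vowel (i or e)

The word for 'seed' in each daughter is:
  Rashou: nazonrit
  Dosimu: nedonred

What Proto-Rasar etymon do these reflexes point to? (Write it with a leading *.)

*nadonrid

Position 3: Rashou has z, Dosimu has d. Dosimu preserves d here (none of its changes turn any other segment into d), so the proto-segment is *d.
Position 7: Rashou has i, Dosimu has e. Rashou preserves i here (none of its changes turn any other segment into i), so the proto-segment is *i.
Position 8: Rashou has t, Dosimu has d. Dosimu preserves d here (none of its changes turn any other segment into d), so the proto-segment is *d.
This points to *nadonrid. Verify forward in each daughter:
Rashou: *nadonrid > nadonrit > nazonrit  (by final devoicing, intervocalic lenition)
Dosimu: *nadonrid
  nadonrid → nadonred   [vowel merger]
  nadonred → nedonred   [vowel merger]
  nedonred (rule 3 does not apply)
  giving Dosimu nedonred.
Only *nadonrid yields all of Rashou nazonrit, Dosimu nedonred.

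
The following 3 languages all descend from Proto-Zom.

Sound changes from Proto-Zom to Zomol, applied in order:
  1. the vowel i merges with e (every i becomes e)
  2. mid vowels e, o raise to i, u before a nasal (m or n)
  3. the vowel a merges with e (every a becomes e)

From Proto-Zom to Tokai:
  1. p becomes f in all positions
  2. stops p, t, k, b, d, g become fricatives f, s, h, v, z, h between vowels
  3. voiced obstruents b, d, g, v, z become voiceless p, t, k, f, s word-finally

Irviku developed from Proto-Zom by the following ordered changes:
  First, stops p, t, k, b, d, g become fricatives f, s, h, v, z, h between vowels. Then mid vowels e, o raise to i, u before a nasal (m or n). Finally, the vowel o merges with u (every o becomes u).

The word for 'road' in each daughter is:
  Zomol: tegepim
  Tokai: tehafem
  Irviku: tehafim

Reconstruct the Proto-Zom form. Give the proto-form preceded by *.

Position 3: Zomol has g, Tokai has h, Irviku has h. Zomol preserves g here (none of its changes turn any other segment into g), so the proto-segment is *g.
Position 6: Zomol has i, Tokai has e, Irviku has i. Tokai preserves e here (none of its changes turn any other segment into e), so the proto-segment is *e.
Position 5: Zomol has p, Tokai has f, Irviku has f. Zomol preserves p here (none of its changes turn any other segment into p), so the proto-segment is *p.
This points to *tegapem. Verify forward in each daughter:
Zomol: start from *tegapem.
  rule 1: no change — tegapem
  rule 2 (pre-nasal raising): tegapem → tegapim
  rule 3 (vowel merger): tegapim → tegepim
  ⇒ Zomol tegepim
Tokai: start from *tegapem.
  rule 1 (unconditioned shift): tegapem → tegafem
  rule 2 (intervocalic lenition): tegafem → tehafem
  rule 3: no change — tehafem
  ⇒ Tokai tehafem
Irviku: start from *tegapem.
  rule 1 (intervocalic lenition): tegapem → tehafem
  rule 2 (pre-nasal raising): tehafem → tehafim
  rule 3: no change — tehafim
  ⇒ Irviku tehafim
No other proto-form is consistent with every reflex, so the reconstruction is *tegapem.

*tegapem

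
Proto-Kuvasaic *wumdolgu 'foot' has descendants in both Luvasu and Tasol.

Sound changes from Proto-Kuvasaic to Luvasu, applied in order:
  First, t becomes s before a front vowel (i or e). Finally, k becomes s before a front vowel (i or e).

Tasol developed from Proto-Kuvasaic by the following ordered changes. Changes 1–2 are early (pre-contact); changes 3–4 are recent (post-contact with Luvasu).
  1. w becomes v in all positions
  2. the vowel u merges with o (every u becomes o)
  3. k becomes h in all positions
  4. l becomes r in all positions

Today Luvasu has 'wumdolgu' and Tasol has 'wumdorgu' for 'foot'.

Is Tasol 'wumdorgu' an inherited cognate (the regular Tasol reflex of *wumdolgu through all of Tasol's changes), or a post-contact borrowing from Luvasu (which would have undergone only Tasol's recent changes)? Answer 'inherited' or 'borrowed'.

borrowed

If inherited, *wumdolgu would pass through all of Tasol's changes:
Tasol: *wumdolgu > vumdolgu > vomdolgo > vomdorgo  (by unconditioned shift, vowel merger, unconditioned shift)
If borrowed from Luvasu 'wumdolgu' after the early changes, it would undergo only the recent ones:
  rule 3 (unconditioned shift): no change (wumdolgu)
  rule 4 (unconditioned shift): wumdolgu → wumdorgu
  ⇒ as a loan: wumdorgu
Tasol 'wumdorgu' matches the loan outcome 'wumdorgu', not the inherited 'vomdorgo' — it skipped the early Tasol changes, so it was borrowed from Luvasu.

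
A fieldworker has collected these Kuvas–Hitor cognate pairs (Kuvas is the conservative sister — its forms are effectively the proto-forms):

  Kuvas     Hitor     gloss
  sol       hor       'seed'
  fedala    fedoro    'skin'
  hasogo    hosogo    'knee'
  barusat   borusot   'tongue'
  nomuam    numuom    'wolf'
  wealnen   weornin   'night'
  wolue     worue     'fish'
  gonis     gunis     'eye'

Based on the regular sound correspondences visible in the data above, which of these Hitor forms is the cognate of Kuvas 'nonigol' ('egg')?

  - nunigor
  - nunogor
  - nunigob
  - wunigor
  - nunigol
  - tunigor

nunigor

gonis ~ gunis — Kuvas o corresponds to Hitor u after a consonant, before a nasal.
sol ~ hor — Kuvas l corresponds to Hitor r word-finally.
Applying these to Kuvas 'nonigol':
  nonigol → nunigol   (o→u after a consonant, before a nasal)
  nunigol → nunigor   (l→r word-finally)
So the Hitor cognate is 'nunigor'.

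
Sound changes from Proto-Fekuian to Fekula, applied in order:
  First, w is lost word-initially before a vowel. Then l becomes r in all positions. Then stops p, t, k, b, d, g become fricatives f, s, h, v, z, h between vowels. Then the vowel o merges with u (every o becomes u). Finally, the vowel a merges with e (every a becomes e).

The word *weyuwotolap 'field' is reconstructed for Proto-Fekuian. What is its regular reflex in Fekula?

Fekula: start from *weyuwotolap.
  rule 1 (glide loss): weyuwotolap → eyuwotolap
  rule 2 (unconditioned shift): eyuwotolap → eyuwotorap
  rule 3 (intervocalic lenition): eyuwotorap → eyuwosorap
  rule 4 (vowel merger): eyuwosorap → eyuwusurap
  rule 5 (vowel merger): eyuwusurap → eyuwusurep
  ⇒ Fekula eyuwusurep

eyuwusurep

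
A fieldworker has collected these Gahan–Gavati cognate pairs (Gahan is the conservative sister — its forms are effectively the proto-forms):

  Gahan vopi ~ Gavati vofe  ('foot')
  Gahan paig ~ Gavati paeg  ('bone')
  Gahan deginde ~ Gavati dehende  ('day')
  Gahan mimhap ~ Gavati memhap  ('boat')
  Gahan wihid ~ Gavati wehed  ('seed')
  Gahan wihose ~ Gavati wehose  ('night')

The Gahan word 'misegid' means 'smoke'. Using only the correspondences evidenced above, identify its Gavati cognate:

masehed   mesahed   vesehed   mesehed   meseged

wihid ~ wehed, wihose ~ wehose — Gahan i corresponds to Gavati e after a consonant, before a consonant other than r, m, n, p, b, f, v.
deginde ~ dehende — Gahan g corresponds to Gavati h between vowels (before a front vowel).
Applying these to Gahan 'misegid':
  misegid → mesegid   (i→e after a consonant, before a consonant other than r, m, n, p, b, f, v)
  mesegid → mesehid   (g→h between vowels (before a front vowel))
  mesehid → mesehed   (i→e after a consonant, before a consonant other than r, m, n, p, b, f, v)
So the Gavati cognate is 'mesehed'.

mesehed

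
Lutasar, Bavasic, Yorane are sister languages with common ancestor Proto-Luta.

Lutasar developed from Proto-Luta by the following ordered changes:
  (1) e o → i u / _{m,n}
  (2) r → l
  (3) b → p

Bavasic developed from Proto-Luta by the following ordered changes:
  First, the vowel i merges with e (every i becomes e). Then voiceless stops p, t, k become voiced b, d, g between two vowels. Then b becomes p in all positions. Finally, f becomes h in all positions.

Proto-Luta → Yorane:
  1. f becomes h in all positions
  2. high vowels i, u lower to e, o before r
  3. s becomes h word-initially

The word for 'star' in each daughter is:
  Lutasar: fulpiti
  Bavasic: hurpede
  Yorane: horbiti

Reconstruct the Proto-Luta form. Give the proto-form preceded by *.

Position 3: Lutasar has l, Bavasic has r, Yorane has r. Bavasic preserves r here (none of its changes turn any other segment into r), so the proto-segment is *r.
Position 4: Lutasar has p, Bavasic has p, Yorane has b. Yorane preserves b here (none of its changes turn any other segment into b), so the proto-segment is *b.
Position 2: Lutasar has u, Bavasic has u, Yorane has o. Bavasic preserves u here (none of its changes turn any other segment into u), so the proto-segment is *u.
This points to *furbiti. Verify forward in each daughter:
Lutasar: *furbiti > fulbiti > fulpiti  (by unconditioned shift, unconditioned shift)
Bavasic: start from *furbiti.
  rule 1 (vowel merger): furbiti → furbete
  rule 2 (intervocalic voicing): furbete → furbede
  rule 3 (unconditioned shift): furbede → furpede
  rule 4 (unconditioned shift): furpede → hurpede
  ⇒ Bavasic hurpede
Yorane: start from *furbiti.
  rule 1 (unconditioned shift): furbiti → hurbiti
  rule 2 (pre-rhotic lowering): hurbiti → horbiti
  rule 3: no change — horbiti
  ⇒ Yorane horbiti
No other proto-form is consistent with every reflex, so the reconstruction is *furbiti.

*furbiti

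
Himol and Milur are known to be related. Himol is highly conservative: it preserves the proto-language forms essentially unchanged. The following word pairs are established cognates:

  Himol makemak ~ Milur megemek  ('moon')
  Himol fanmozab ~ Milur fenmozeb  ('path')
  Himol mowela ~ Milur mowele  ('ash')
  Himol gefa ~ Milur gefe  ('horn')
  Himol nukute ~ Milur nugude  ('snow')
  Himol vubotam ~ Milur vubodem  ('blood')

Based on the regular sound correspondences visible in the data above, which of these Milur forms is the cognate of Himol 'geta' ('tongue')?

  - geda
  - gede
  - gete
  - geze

vubotam ~ vubodem — Himol t corresponds to Milur d between vowels (before a back vowel).
mowela ~ mowele, gefa ~ gefe — Himol a corresponds to Milur e word-finally.
Applying these to Himol 'geta':
  geta → geda   (t→d between vowels (before a back vowel))
  geda → gede   (a→e word-finally)
So the Milur cognate is 'gede'.

gede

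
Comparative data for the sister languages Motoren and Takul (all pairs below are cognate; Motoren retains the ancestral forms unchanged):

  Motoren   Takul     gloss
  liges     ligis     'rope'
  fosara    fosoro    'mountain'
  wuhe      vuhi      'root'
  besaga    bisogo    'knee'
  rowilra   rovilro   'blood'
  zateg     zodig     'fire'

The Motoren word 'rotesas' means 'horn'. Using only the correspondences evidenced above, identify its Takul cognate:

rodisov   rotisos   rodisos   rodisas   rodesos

rodisos

zateg ~ zodig — Motoren t corresponds to Takul d between vowels (before a front vowel).
liges ~ ligis, besaga ~ bisogo — Motoren e corresponds to Takul i after a consonant, before a consonant other than r, m, n, p, b, f, v.
besaga ~ bisogo, zateg ~ zodig — Motoren a corresponds to Takul o after a consonant, before a consonant other than r, m, n, p, b, f, v.
Applying these to Motoren 'rotesas':
  rotesas → rodesas   (t→d between vowels (before a front vowel))
  rodesas → rodisas   (e→i after a consonant, before a consonant other than r, m, n, p, b, f, v)
  rodisas → rodisos   (a→o after a consonant, before a consonant other than r, m, n, p, b, f, v)
So the Takul cognate is 'rodisos'.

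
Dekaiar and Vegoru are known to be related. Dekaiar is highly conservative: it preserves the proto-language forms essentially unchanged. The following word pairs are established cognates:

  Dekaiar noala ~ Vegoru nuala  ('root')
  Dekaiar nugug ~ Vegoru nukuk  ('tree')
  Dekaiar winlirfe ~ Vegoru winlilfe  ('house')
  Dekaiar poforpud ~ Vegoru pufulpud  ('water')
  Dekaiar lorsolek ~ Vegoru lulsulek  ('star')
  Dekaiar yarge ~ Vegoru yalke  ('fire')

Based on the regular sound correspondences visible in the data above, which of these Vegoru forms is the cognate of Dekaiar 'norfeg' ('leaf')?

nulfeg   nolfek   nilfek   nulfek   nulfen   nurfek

poforpud ~ pufulpud, lorsolek ~ lulsulek — Dekaiar o corresponds to Vegoru u after a consonant, before r.
winlirfe ~ winlilfe — Dekaiar r corresponds to Vegoru l after a vowel, before a labial obstruent.
nugug ~ nukuk — Dekaiar g corresponds to Vegoru k word-finally.
Applying these to Dekaiar 'norfeg':
  norfeg → nurfeg   (o→u after a consonant, before r)
  nurfeg → nulfeg   (r→l after a vowel, before a labial obstruent)
  nulfeg → nulfek   (g→k word-finally)
So the Vegoru cognate is 'nulfek'.

nulfek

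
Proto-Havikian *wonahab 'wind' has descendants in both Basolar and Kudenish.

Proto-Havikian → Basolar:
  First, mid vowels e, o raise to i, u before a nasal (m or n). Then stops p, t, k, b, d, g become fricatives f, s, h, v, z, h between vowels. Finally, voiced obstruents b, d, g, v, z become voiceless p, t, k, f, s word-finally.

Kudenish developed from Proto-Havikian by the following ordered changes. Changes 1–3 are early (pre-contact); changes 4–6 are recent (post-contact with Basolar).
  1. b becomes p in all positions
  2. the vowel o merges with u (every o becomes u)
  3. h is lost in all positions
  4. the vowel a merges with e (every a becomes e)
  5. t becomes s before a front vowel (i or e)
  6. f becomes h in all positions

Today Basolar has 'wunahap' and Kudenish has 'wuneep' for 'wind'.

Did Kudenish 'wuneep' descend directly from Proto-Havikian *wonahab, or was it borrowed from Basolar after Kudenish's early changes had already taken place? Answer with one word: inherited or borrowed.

inherited

If inherited, *wonahab would pass through all of Kudenish's changes:
Kudenish: start from *wonahab.
  rule 1 (unconditioned shift): wonahab → wonahap
  rule 2 (vowel merger): wonahap → wunahap
  rule 3 (h-loss): wunahap → wunaap
  rule 4 (vowel merger): wunaap → wuneep
  rule 5: no change — wuneep
  rule 6: no change — wuneep
  ⇒ Kudenish wuneep
If borrowed from Basolar 'wunahap' after the early changes, it would undergo only the recent ones:
  rule 4 (vowel merger): wunahap → wunehep
  rule 5 (palatalisation): no change (wunehep)
  rule 6 (unconditioned shift): no change (wunehep)
  ⇒ as a loan: wunehep
Kudenish 'wuneep' matches the inherited outcome exactly, so it is an inherited cognate, not a loan.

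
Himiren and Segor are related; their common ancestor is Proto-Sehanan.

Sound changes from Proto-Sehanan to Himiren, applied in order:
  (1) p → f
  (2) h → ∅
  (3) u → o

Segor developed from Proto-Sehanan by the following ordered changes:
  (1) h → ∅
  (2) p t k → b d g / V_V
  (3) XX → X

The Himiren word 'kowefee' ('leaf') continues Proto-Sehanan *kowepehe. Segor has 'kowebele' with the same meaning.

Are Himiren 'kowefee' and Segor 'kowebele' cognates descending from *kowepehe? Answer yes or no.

Derive the expected Segor reflex of *kowepehe:
Segor: *kowepehe
  kowepehe → kowepee   [h-loss]
  kowepee → kowebee   [intervocalic voicing]
  kowebee → kowebe   [degemination]
  giving Segor kowebe.
The regular Segor reflex would be 'kowebe', but the attested form is 'kowebele'. The correspondence is irregular, so they are not cognates (the Segor form has a different source).

no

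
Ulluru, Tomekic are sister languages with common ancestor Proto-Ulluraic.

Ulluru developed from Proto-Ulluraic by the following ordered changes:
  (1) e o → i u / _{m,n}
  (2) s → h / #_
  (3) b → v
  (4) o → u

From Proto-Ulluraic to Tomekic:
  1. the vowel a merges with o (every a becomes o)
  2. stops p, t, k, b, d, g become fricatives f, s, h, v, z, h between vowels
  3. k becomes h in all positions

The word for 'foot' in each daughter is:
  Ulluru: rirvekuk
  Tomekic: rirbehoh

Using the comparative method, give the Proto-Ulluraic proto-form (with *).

Position 7: Ulluru has u, Tomekic has o. Taking the neighbouring segments as reconstructed: Ulluru u could go back to *o or *u; Tomekic o could go back to *a or *o — the one source consistent with every daughter is *o.
Position 6: Ulluru has k, Tomekic has h. Ulluru preserves k here (none of its changes turn any other segment into k), so the proto-segment is *k.
Verify the candidate proto-form against each daughter:
Ulluru: *rirbekok > rirvekok > rirvekuk  (by unconditioned shift, vowel merger)
Tomekic: *rirbekok > rirbehok > rirbehoh  (by intervocalic lenition, unconditioned shift)
*rirbekok is the unique common source.

*rirbekok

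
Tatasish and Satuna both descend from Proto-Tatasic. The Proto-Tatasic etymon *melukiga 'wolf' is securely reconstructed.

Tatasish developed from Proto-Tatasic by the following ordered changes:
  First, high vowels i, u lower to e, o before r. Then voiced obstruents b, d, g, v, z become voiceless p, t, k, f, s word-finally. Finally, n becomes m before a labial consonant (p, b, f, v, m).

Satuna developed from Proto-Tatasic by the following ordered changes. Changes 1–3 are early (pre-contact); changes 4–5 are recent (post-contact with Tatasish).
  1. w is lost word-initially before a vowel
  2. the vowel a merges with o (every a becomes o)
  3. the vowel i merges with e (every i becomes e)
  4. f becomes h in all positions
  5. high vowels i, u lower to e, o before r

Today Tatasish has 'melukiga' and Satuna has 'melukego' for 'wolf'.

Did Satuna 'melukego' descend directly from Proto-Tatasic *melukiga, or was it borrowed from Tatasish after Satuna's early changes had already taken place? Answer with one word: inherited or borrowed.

If inherited, *melukiga would pass through all of Satuna's changes:
Satuna: *melukiga
  melukiga (rule 1 does not apply)
  melukiga → melukigo   [vowel merger]
  melukigo → melukego   [vowel merger]
  melukego (rule 4 does not apply)
  melukego (rule 5 does not apply)
  giving Satuna melukego.
If borrowed from Tatasish 'melukiga' after the early changes, it would undergo only the recent ones:
  rule 4 (unconditioned shift): no change (melukiga)
  rule 5 (pre-rhotic lowering): no change (melukiga)
  ⇒ as a loan: melukiga
Satuna 'melukego' matches the inherited outcome exactly, so it is an inherited cognate, not a loan.

inherited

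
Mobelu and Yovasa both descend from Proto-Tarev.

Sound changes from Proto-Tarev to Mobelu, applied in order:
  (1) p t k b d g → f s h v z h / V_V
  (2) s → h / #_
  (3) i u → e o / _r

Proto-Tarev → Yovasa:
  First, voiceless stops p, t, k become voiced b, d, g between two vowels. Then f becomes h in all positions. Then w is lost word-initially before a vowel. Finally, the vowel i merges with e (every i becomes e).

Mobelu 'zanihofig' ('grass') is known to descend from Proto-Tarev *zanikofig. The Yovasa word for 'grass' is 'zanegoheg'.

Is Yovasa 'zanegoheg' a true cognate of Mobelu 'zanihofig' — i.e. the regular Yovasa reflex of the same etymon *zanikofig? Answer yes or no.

yes

Derive the expected Yovasa reflex of *zanikofig:
Yovasa: *zanikofig
  zanikofig → zanigofig   [intervocalic voicing]
  zanigofig → zanigohig   [unconditioned shift]
  zanigohig (rule 3 does not apply)
  zanigohig → zanegoheg   [vowel merger]
  giving Yovasa zanegoheg.
Yovasa 'zanegoheg' matches the regular reflex exactly, so the pair is cognate.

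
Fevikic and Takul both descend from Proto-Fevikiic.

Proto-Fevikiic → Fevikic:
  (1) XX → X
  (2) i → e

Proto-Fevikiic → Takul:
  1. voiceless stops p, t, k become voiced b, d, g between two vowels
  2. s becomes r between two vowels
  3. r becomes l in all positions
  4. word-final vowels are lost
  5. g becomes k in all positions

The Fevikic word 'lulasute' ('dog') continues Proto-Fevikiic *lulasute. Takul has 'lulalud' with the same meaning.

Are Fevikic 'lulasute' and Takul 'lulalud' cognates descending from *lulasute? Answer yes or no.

Derive the expected Takul reflex of *lulasute:
Takul: *lulasute > lulasude > lularude > lulalude > lulalud  (by intervocalic voicing, rhotacism, unconditioned shift, apocope)
Takul 'lulalud' matches the regular reflex exactly, so the pair is cognate.

yes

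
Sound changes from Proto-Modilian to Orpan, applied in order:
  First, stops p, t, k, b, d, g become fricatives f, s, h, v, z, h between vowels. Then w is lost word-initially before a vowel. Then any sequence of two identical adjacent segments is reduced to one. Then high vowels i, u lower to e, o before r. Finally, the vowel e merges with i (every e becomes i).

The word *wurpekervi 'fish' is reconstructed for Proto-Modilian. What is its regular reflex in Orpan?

Orpan: *wurpekervi > wurpehervi > urpehervi > orpehervi > orpihirvi  (by intervocalic lenition, glide loss, pre-rhotic lowering, vowel merger)

orpihirvi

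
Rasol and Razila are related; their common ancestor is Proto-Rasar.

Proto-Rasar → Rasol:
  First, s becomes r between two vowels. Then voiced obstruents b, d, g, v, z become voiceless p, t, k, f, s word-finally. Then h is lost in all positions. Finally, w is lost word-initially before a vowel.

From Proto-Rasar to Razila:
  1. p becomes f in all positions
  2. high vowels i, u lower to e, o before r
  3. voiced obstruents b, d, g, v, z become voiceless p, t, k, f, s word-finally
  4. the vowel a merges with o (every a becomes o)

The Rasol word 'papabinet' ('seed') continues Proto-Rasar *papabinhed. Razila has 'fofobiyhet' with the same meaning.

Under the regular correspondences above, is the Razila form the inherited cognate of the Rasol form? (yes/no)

no

Derive the expected Razila reflex of *papabinhed:
Razila: *papabinhed > fafabinhed > fafabinhet > fofobinhet  (by unconditioned shift, final devoicing, vowel merger)
The regular Razila reflex would be 'fofobinhet', but the attested form is 'fofobiyhet'. The correspondence is irregular, so they are not cognates (the Razila form has a different source).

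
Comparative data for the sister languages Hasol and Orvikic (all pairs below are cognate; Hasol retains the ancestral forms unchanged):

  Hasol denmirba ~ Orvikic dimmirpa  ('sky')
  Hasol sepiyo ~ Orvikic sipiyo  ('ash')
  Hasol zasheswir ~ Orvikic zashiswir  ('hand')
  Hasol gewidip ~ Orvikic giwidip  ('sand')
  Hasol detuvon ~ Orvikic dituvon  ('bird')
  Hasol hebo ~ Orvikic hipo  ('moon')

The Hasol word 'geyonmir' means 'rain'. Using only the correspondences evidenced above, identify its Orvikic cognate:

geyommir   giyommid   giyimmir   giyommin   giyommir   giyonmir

zasheswir ~ zashiswir, gewidip ~ giwidip — Hasol e corresponds to Orvikic i after a consonant, before a consonant other than r, m, n, p, b, f, v.
denmirba ~ dimmirpa — Hasol n corresponds to Orvikic m after a vowel, before a nasal.
Applying these to Hasol 'geyonmir':
  geyonmir → giyonmir   (e→i after a consonant, before a consonant other than r, m, n, p, b, f, v)
  giyonmir → giyommir   (n→m after a vowel, before a nasal)
So the Orvikic cognate is 'giyommir'.

giyommir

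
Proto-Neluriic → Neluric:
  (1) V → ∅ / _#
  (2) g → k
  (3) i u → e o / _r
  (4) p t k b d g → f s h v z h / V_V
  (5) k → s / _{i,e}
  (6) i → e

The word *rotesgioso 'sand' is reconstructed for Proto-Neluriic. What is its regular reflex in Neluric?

rosesseos

Neluric: start from *rotesgioso.
  rule 1 (apocope): rotesgioso → rotesgios
  rule 2 (unconditioned shift): rotesgios → roteskios
  rule 3: no change — roteskios
  rule 4 (intervocalic lenition): roteskios → roseskios
  rule 5 (palatalisation): roseskios → rosessios
  rule 6 (vowel merger): rosessios → rosesseos
  ⇒ Neluric rosesseos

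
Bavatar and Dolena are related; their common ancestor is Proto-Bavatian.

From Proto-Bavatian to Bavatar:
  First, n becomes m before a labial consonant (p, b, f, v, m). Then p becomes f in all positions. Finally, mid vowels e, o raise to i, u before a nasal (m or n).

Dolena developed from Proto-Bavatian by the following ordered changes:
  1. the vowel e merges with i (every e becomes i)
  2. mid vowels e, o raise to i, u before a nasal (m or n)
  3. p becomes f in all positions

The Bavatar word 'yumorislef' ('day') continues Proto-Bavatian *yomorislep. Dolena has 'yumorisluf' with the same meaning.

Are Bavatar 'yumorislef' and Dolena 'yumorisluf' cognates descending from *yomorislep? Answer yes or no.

no

Derive the expected Dolena reflex of *yomorislep:
Dolena: *yomorislep
  yomorislep → yomorislip   [vowel merger]
  yomorislip → yumorislip   [pre-nasal raising]
  yumorislip → yumorislif   [unconditioned shift]
  giving Dolena yumorislif.
The regular Dolena reflex would be 'yumorislif', but the attested form is 'yumorisluf'. The correspondence is irregular, so they are not cognates (the Dolena form has a different source).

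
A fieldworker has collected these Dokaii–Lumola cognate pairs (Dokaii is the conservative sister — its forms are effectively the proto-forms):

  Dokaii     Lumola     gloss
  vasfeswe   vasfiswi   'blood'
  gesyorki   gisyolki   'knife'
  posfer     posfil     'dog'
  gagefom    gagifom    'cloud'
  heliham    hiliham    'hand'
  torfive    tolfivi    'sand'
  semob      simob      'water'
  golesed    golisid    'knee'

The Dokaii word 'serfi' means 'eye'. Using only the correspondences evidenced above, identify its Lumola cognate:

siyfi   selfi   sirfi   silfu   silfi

silfi

posfer ~ posfil — Dokaii e corresponds to Lumola i after a consonant, before r.
torfive ~ tolfivi — Dokaii r corresponds to Lumola l after a vowel, before a labial obstruent.
Applying these to Dokaii 'serfi':
  serfi → sirfi   (e→i after a consonant, before r)
  sirfi → silfi   (r→l after a vowel, before a labial obstruent)
So the Lumola cognate is 'silfi'.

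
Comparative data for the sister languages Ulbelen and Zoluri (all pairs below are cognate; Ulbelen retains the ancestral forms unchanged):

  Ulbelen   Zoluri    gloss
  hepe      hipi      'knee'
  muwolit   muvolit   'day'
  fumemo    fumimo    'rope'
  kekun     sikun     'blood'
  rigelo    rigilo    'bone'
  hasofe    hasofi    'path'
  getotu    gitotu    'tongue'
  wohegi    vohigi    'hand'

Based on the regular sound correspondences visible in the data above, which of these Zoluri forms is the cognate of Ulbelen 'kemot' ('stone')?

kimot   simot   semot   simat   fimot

kekun ~ sikun — Ulbelen k corresponds to Zoluri s word-initially before a front vowel.
fumemo ~ fumimo — Ulbelen e corresponds to Zoluri i after a consonant, before a nasal.
Applying these to Ulbelen 'kemot':
  kemot → semot   (k→s word-initially before a front vowel)
  semot → simot   (e→i after a consonant, before a nasal)
So the Zoluri cognate is 'simot'.

simot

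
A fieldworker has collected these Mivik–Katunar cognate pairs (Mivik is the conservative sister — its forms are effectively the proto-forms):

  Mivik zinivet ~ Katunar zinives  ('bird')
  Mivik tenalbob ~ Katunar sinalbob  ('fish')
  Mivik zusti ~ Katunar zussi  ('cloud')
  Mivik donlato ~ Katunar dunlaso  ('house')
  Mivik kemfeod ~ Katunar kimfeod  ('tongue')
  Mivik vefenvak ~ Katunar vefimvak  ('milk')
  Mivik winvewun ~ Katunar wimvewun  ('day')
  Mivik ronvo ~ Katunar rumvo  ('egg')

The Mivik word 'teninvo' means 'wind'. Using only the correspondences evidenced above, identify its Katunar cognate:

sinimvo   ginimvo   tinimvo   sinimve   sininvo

tenalbob ~ sinalbob — Mivik t corresponds to Katunar s word-initially before a front vowel.
tenalbob ~ sinalbob, vefenvak ~ vefimvak — Mivik e corresponds to Katunar i after a consonant, before a nasal.
vefenvak ~ vefimvak, winvewun ~ wimvewun — Mivik n corresponds to Katunar m after a vowel, before a labial obstruent.
Applying these to Mivik 'teninvo':
  teninvo → seninvo   (t→s word-initially before a front vowel)
  seninvo → sininvo   (e→i after a consonant, before a nasal)
  sininvo → sinimvo   (n→m after a vowel, before a labial obstruent)
So the Katunar cognate is 'sinimvo'.

sinimvo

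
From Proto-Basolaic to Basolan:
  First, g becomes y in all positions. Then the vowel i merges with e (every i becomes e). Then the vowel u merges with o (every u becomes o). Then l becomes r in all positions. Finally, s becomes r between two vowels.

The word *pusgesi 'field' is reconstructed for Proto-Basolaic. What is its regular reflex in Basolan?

Basolan: start from *pusgesi.
  rule 1 (unconditioned shift): pusgesi → pusyesi
  rule 2 (vowel merger): pusyesi → pusyese
  rule 3 (vowel merger): pusyese → posyese
  rule 4: no change — posyese
  rule 5 (rhotacism): posyese → posyere
  ⇒ Basolan posyere

posyere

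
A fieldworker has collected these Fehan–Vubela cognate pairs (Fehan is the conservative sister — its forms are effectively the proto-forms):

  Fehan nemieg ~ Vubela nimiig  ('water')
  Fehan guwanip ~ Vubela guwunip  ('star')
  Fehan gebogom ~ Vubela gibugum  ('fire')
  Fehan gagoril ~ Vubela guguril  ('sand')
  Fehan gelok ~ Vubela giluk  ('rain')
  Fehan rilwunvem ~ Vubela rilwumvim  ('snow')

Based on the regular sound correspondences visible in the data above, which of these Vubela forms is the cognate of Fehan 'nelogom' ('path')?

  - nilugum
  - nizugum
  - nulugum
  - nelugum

gelok ~ giluk — Fehan e corresponds to Vubela i after a consonant, before a consonant other than r, m, n, p, b, f, v.
gebogom ~ gibugum, gelok ~ giluk — Fehan o corresponds to Vubela u after a consonant, before a consonant other than r, m, n, p, b, f, v.
gebogom ~ gibugum — Fehan o corresponds to Vubela u after a consonant, before a nasal.
Applying these to Fehan 'nelogom':
  nelogom → nilogom   (e→i after a consonant, before a consonant other than r, m, n, p, b, f, v)
  nilogom → nilugom   (o→u after a consonant, before a consonant other than r, m, n, p, b, f, v)
  nilugom → nilugum   (o→u after a consonant, before a nasal)
So the Vubela cognate is 'nilugum'.

nilugum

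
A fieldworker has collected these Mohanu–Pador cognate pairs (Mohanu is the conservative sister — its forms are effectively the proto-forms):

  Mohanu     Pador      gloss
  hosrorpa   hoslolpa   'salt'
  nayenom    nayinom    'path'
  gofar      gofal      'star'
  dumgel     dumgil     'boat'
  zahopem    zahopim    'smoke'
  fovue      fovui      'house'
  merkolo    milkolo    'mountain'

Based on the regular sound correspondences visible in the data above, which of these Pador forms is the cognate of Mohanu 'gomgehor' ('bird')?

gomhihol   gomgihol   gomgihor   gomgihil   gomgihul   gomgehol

dumgel ~ dumgil — Mohanu e corresponds to Pador i after a consonant, before a consonant other than r, m, n, p, b, f, v.
gofar ~ gofal — Mohanu r corresponds to Pador l word-finally.
Applying these to Mohanu 'gomgehor':
  gomgehor → gomgihor   (e→i after a consonant, before a consonant other than r, m, n, p, b, f, v)
  gomgihor → gomgihol   (r→l word-finally)
So the Pador cognate is 'gomgihol'.

gomgihol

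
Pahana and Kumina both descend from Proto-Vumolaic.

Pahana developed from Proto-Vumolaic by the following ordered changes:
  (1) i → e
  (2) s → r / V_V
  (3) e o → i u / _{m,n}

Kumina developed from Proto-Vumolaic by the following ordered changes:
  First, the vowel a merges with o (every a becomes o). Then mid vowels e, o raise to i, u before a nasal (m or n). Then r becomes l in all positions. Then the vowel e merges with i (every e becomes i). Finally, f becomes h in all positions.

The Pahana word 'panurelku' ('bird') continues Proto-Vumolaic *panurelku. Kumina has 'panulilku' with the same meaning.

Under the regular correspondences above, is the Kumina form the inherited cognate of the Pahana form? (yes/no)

no

Derive the expected Kumina reflex of *panurelku:
Kumina: *panurelku
  panurelku → ponurelku   [vowel merger]
  ponurelku → punurelku   [pre-nasal raising]
  punurelku → punulelku   [unconditioned shift]
  punulelku → punulilku   [vowel merger]
  punulilku (rule 5 does not apply)
  giving Kumina punulilku.
The regular Kumina reflex would be 'punulilku', but the attested form is 'panulilku'. The correspondence is irregular, so they are not cognates (the Kumina form has a different source).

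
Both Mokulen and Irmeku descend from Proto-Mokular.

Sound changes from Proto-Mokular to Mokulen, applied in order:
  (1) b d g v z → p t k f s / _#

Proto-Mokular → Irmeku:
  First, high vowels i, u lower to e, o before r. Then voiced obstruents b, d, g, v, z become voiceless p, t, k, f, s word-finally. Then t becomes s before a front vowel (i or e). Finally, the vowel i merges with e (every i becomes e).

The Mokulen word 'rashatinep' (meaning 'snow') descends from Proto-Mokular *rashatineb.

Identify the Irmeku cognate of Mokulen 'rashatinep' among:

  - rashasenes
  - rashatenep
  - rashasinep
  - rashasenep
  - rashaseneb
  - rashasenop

Irmeku: *rashatineb > rashatinep > rashasinep > rashasenep  (by final devoicing, palatalisation, vowel merger)
Only 'rashasenep' matches the regular Irmeku development of *rashatineb.

rashasenep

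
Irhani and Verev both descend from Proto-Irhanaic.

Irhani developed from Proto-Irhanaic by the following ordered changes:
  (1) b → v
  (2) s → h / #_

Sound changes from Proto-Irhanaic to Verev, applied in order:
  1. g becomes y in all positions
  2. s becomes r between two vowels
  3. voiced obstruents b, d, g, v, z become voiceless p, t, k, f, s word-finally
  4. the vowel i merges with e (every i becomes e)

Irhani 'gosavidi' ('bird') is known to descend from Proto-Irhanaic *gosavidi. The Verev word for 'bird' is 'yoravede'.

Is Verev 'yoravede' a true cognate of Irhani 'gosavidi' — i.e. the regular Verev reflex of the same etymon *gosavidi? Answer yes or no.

Derive the expected Verev reflex of *gosavidi:
Verev: start from *gosavidi.
  rule 1 (unconditioned shift): gosavidi → yosavidi
  rule 2 (rhotacism): yosavidi → yoravidi
  rule 3: no change — yoravidi
  rule 4 (vowel merger): yoravidi → yoravede
  ⇒ Verev yoravede
Verev 'yoravede' matches the regular reflex exactly, so the pair is cognate.

yes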